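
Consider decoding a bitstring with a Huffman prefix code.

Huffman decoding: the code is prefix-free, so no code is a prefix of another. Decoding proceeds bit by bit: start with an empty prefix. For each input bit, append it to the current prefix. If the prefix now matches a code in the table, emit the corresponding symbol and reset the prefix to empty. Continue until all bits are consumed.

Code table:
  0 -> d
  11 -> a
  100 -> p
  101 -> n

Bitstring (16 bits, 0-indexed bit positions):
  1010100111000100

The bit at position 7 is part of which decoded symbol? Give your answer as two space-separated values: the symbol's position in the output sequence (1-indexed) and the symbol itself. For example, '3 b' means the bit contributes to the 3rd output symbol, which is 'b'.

Bit 0: prefix='1' (no match yet)
Bit 1: prefix='10' (no match yet)
Bit 2: prefix='101' -> emit 'n', reset
Bit 3: prefix='0' -> emit 'd', reset
Bit 4: prefix='1' (no match yet)
Bit 5: prefix='10' (no match yet)
Bit 6: prefix='100' -> emit 'p', reset
Bit 7: prefix='1' (no match yet)
Bit 8: prefix='11' -> emit 'a', reset
Bit 9: prefix='1' (no match yet)
Bit 10: prefix='10' (no match yet)
Bit 11: prefix='100' -> emit 'p', reset

Answer: 4 a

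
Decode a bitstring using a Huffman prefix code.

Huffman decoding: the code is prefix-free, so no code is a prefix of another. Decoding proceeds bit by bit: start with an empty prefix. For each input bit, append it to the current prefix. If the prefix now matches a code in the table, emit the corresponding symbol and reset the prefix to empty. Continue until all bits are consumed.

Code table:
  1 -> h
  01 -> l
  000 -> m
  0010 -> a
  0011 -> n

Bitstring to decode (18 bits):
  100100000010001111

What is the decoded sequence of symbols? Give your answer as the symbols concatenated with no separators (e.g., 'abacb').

Answer: hamanhh

Derivation:
Bit 0: prefix='1' -> emit 'h', reset
Bit 1: prefix='0' (no match yet)
Bit 2: prefix='00' (no match yet)
Bit 3: prefix='001' (no match yet)
Bit 4: prefix='0010' -> emit 'a', reset
Bit 5: prefix='0' (no match yet)
Bit 6: prefix='00' (no match yet)
Bit 7: prefix='000' -> emit 'm', reset
Bit 8: prefix='0' (no match yet)
Bit 9: prefix='00' (no match yet)
Bit 10: prefix='001' (no match yet)
Bit 11: prefix='0010' -> emit 'a', reset
Bit 12: prefix='0' (no match yet)
Bit 13: prefix='00' (no match yet)
Bit 14: prefix='001' (no match yet)
Bit 15: prefix='0011' -> emit 'n', reset
Bit 16: prefix='1' -> emit 'h', reset
Bit 17: prefix='1' -> emit 'h', reset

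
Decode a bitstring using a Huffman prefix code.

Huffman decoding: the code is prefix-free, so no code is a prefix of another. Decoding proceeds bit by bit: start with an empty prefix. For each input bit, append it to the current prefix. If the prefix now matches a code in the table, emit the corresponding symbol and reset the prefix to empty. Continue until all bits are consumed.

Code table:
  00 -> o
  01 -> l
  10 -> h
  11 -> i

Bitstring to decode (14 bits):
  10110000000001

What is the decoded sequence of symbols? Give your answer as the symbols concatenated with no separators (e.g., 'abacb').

Answer: hiooool

Derivation:
Bit 0: prefix='1' (no match yet)
Bit 1: prefix='10' -> emit 'h', reset
Bit 2: prefix='1' (no match yet)
Bit 3: prefix='11' -> emit 'i', reset
Bit 4: prefix='0' (no match yet)
Bit 5: prefix='00' -> emit 'o', reset
Bit 6: prefix='0' (no match yet)
Bit 7: prefix='00' -> emit 'o', reset
Bit 8: prefix='0' (no match yet)
Bit 9: prefix='00' -> emit 'o', reset
Bit 10: prefix='0' (no match yet)
Bit 11: prefix='00' -> emit 'o', reset
Bit 12: prefix='0' (no match yet)
Bit 13: prefix='01' -> emit 'l', reset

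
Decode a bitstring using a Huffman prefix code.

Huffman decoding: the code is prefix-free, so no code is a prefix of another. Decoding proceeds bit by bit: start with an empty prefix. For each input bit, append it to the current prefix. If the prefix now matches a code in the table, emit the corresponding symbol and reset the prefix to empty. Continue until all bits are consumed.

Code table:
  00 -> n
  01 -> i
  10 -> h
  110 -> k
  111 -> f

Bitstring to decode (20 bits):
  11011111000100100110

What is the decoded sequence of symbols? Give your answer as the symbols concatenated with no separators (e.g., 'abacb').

Answer: kfknhink

Derivation:
Bit 0: prefix='1' (no match yet)
Bit 1: prefix='11' (no match yet)
Bit 2: prefix='110' -> emit 'k', reset
Bit 3: prefix='1' (no match yet)
Bit 4: prefix='11' (no match yet)
Bit 5: prefix='111' -> emit 'f', reset
Bit 6: prefix='1' (no match yet)
Bit 7: prefix='11' (no match yet)
Bit 8: prefix='110' -> emit 'k', reset
Bit 9: prefix='0' (no match yet)
Bit 10: prefix='00' -> emit 'n', reset
Bit 11: prefix='1' (no match yet)
Bit 12: prefix='10' -> emit 'h', reset
Bit 13: prefix='0' (no match yet)
Bit 14: prefix='01' -> emit 'i', reset
Bit 15: prefix='0' (no match yet)
Bit 16: prefix='00' -> emit 'n', reset
Bit 17: prefix='1' (no match yet)
Bit 18: prefix='11' (no match yet)
Bit 19: prefix='110' -> emit 'k', reset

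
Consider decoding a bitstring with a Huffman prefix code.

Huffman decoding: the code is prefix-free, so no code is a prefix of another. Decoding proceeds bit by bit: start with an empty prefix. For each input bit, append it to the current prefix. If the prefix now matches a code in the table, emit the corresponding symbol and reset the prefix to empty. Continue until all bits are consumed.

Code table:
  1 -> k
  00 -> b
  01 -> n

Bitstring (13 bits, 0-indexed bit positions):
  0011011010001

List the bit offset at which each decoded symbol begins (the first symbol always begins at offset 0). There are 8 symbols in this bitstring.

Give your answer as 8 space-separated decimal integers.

Answer: 0 2 3 4 6 7 9 11

Derivation:
Bit 0: prefix='0' (no match yet)
Bit 1: prefix='00' -> emit 'b', reset
Bit 2: prefix='1' -> emit 'k', reset
Bit 3: prefix='1' -> emit 'k', reset
Bit 4: prefix='0' (no match yet)
Bit 5: prefix='01' -> emit 'n', reset
Bit 6: prefix='1' -> emit 'k', reset
Bit 7: prefix='0' (no match yet)
Bit 8: prefix='01' -> emit 'n', reset
Bit 9: prefix='0' (no match yet)
Bit 10: prefix='00' -> emit 'b', reset
Bit 11: prefix='0' (no match yet)
Bit 12: prefix='01' -> emit 'n', reset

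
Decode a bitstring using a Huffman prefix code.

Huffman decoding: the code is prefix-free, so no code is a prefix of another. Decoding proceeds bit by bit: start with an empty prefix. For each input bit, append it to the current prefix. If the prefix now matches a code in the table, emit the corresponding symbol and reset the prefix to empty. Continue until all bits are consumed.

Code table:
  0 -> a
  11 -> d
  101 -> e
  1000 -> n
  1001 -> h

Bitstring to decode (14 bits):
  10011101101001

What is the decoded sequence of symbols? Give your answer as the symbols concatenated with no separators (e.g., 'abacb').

Answer: hdadah

Derivation:
Bit 0: prefix='1' (no match yet)
Bit 1: prefix='10' (no match yet)
Bit 2: prefix='100' (no match yet)
Bit 3: prefix='1001' -> emit 'h', reset
Bit 4: prefix='1' (no match yet)
Bit 5: prefix='11' -> emit 'd', reset
Bit 6: prefix='0' -> emit 'a', reset
Bit 7: prefix='1' (no match yet)
Bit 8: prefix='11' -> emit 'd', reset
Bit 9: prefix='0' -> emit 'a', reset
Bit 10: prefix='1' (no match yet)
Bit 11: prefix='10' (no match yet)
Bit 12: prefix='100' (no match yet)
Bit 13: prefix='1001' -> emit 'h', reset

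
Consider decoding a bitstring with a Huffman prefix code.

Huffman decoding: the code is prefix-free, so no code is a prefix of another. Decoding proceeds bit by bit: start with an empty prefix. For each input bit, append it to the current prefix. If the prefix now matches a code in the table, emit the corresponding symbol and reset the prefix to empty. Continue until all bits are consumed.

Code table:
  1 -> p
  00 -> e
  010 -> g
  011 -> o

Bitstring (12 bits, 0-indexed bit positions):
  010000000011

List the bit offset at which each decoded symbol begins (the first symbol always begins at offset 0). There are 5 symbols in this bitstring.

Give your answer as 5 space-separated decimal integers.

Bit 0: prefix='0' (no match yet)
Bit 1: prefix='01' (no match yet)
Bit 2: prefix='010' -> emit 'g', reset
Bit 3: prefix='0' (no match yet)
Bit 4: prefix='00' -> emit 'e', reset
Bit 5: prefix='0' (no match yet)
Bit 6: prefix='00' -> emit 'e', reset
Bit 7: prefix='0' (no match yet)
Bit 8: prefix='00' -> emit 'e', reset
Bit 9: prefix='0' (no match yet)
Bit 10: prefix='01' (no match yet)
Bit 11: prefix='011' -> emit 'o', reset

Answer: 0 3 5 7 9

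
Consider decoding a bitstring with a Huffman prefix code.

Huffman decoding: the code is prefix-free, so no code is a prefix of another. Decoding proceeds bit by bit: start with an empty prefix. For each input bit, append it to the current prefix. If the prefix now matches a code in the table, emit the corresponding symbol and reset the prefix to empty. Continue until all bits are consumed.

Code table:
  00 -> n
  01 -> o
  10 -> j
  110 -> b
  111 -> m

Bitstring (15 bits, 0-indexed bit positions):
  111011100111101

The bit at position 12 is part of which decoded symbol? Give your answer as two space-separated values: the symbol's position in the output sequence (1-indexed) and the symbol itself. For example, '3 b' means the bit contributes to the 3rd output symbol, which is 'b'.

Answer: 5 m

Derivation:
Bit 0: prefix='1' (no match yet)
Bit 1: prefix='11' (no match yet)
Bit 2: prefix='111' -> emit 'm', reset
Bit 3: prefix='0' (no match yet)
Bit 4: prefix='01' -> emit 'o', reset
Bit 5: prefix='1' (no match yet)
Bit 6: prefix='11' (no match yet)
Bit 7: prefix='110' -> emit 'b', reset
Bit 8: prefix='0' (no match yet)
Bit 9: prefix='01' -> emit 'o', reset
Bit 10: prefix='1' (no match yet)
Bit 11: prefix='11' (no match yet)
Bit 12: prefix='111' -> emit 'm', reset
Bit 13: prefix='0' (no match yet)
Bit 14: prefix='01' -> emit 'o', reset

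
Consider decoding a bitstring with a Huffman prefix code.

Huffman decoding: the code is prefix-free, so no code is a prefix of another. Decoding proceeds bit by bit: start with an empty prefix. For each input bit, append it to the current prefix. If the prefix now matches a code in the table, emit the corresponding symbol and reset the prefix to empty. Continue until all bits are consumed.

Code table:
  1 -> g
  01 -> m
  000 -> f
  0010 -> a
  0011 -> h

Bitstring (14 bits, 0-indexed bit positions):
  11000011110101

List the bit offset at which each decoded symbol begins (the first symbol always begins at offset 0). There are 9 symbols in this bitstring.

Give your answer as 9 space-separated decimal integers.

Bit 0: prefix='1' -> emit 'g', reset
Bit 1: prefix='1' -> emit 'g', reset
Bit 2: prefix='0' (no match yet)
Bit 3: prefix='00' (no match yet)
Bit 4: prefix='000' -> emit 'f', reset
Bit 5: prefix='0' (no match yet)
Bit 6: prefix='01' -> emit 'm', reset
Bit 7: prefix='1' -> emit 'g', reset
Bit 8: prefix='1' -> emit 'g', reset
Bit 9: prefix='1' -> emit 'g', reset
Bit 10: prefix='0' (no match yet)
Bit 11: prefix='01' -> emit 'm', reset
Bit 12: prefix='0' (no match yet)
Bit 13: prefix='01' -> emit 'm', reset

Answer: 0 1 2 5 7 8 9 10 12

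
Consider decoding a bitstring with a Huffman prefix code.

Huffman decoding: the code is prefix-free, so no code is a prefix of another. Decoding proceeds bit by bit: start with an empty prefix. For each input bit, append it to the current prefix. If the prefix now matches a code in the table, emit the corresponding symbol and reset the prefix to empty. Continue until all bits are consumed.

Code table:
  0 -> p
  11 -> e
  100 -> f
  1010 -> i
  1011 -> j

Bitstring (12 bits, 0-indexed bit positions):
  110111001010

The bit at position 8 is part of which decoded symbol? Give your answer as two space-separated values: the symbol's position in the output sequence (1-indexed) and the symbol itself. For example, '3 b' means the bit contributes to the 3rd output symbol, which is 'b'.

Bit 0: prefix='1' (no match yet)
Bit 1: prefix='11' -> emit 'e', reset
Bit 2: prefix='0' -> emit 'p', reset
Bit 3: prefix='1' (no match yet)
Bit 4: prefix='11' -> emit 'e', reset
Bit 5: prefix='1' (no match yet)
Bit 6: prefix='10' (no match yet)
Bit 7: prefix='100' -> emit 'f', reset
Bit 8: prefix='1' (no match yet)
Bit 9: prefix='10' (no match yet)
Bit 10: prefix='101' (no match yet)
Bit 11: prefix='1010' -> emit 'i', reset

Answer: 5 i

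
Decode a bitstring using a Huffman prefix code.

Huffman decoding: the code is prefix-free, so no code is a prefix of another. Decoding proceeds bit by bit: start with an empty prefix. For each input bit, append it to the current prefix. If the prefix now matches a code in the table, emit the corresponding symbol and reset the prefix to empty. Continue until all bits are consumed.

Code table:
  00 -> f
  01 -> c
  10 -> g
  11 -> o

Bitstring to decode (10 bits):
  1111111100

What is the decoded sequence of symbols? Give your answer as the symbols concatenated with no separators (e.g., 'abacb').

Answer: oooof

Derivation:
Bit 0: prefix='1' (no match yet)
Bit 1: prefix='11' -> emit 'o', reset
Bit 2: prefix='1' (no match yet)
Bit 3: prefix='11' -> emit 'o', reset
Bit 4: prefix='1' (no match yet)
Bit 5: prefix='11' -> emit 'o', reset
Bit 6: prefix='1' (no match yet)
Bit 7: prefix='11' -> emit 'o', reset
Bit 8: prefix='0' (no match yet)
Bit 9: prefix='00' -> emit 'f', reset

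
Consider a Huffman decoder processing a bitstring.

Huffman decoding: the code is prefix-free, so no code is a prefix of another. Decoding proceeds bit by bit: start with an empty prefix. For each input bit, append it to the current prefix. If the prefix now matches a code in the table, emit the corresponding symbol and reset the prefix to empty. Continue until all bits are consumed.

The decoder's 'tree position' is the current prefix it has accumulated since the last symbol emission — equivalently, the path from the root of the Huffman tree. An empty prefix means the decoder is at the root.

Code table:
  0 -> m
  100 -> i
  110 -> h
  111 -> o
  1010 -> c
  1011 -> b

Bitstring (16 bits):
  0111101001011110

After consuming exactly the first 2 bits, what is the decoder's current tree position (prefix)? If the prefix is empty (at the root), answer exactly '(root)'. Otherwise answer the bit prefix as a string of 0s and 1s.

Bit 0: prefix='0' -> emit 'm', reset
Bit 1: prefix='1' (no match yet)

Answer: 1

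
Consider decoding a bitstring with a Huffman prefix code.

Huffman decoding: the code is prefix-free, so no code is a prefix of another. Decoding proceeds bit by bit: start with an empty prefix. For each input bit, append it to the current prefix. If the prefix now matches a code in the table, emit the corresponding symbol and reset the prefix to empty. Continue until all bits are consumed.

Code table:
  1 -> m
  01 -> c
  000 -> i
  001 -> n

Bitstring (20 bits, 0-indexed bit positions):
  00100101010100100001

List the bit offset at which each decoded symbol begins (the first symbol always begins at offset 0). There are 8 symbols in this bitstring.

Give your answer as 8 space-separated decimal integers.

Bit 0: prefix='0' (no match yet)
Bit 1: prefix='00' (no match yet)
Bit 2: prefix='001' -> emit 'n', reset
Bit 3: prefix='0' (no match yet)
Bit 4: prefix='00' (no match yet)
Bit 5: prefix='001' -> emit 'n', reset
Bit 6: prefix='0' (no match yet)
Bit 7: prefix='01' -> emit 'c', reset
Bit 8: prefix='0' (no match yet)
Bit 9: prefix='01' -> emit 'c', reset
Bit 10: prefix='0' (no match yet)
Bit 11: prefix='01' -> emit 'c', reset
Bit 12: prefix='0' (no match yet)
Bit 13: prefix='00' (no match yet)
Bit 14: prefix='001' -> emit 'n', reset
Bit 15: prefix='0' (no match yet)
Bit 16: prefix='00' (no match yet)
Bit 17: prefix='000' -> emit 'i', reset
Bit 18: prefix='0' (no match yet)
Bit 19: prefix='01' -> emit 'c', reset

Answer: 0 3 6 8 10 12 15 18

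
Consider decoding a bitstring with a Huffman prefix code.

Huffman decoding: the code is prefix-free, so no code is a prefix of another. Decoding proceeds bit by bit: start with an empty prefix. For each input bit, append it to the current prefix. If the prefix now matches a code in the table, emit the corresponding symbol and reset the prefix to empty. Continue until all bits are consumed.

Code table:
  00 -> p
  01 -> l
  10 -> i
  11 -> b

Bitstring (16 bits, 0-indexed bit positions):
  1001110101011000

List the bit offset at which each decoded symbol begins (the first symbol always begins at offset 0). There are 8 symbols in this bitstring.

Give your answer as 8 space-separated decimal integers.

Bit 0: prefix='1' (no match yet)
Bit 1: prefix='10' -> emit 'i', reset
Bit 2: prefix='0' (no match yet)
Bit 3: prefix='01' -> emit 'l', reset
Bit 4: prefix='1' (no match yet)
Bit 5: prefix='11' -> emit 'b', reset
Bit 6: prefix='0' (no match yet)
Bit 7: prefix='01' -> emit 'l', reset
Bit 8: prefix='0' (no match yet)
Bit 9: prefix='01' -> emit 'l', reset
Bit 10: prefix='0' (no match yet)
Bit 11: prefix='01' -> emit 'l', reset
Bit 12: prefix='1' (no match yet)
Bit 13: prefix='10' -> emit 'i', reset
Bit 14: prefix='0' (no match yet)
Bit 15: prefix='00' -> emit 'p', reset

Answer: 0 2 4 6 8 10 12 14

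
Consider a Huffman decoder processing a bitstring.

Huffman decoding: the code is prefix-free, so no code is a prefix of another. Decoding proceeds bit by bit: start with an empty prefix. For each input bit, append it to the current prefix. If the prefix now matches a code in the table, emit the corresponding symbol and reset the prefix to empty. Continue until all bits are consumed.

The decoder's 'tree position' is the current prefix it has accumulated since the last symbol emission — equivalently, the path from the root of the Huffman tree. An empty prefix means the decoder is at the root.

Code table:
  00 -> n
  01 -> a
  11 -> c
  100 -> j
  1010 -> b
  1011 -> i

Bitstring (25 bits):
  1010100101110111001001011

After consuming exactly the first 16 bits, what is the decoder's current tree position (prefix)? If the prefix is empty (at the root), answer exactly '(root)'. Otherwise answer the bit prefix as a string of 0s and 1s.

Answer: 1

Derivation:
Bit 0: prefix='1' (no match yet)
Bit 1: prefix='10' (no match yet)
Bit 2: prefix='101' (no match yet)
Bit 3: prefix='1010' -> emit 'b', reset
Bit 4: prefix='1' (no match yet)
Bit 5: prefix='10' (no match yet)
Bit 6: prefix='100' -> emit 'j', reset
Bit 7: prefix='1' (no match yet)
Bit 8: prefix='10' (no match yet)
Bit 9: prefix='101' (no match yet)
Bit 10: prefix='1011' -> emit 'i', reset
Bit 11: prefix='1' (no match yet)
Bit 12: prefix='10' (no match yet)
Bit 13: prefix='101' (no match yet)
Bit 14: prefix='1011' -> emit 'i', reset
Bit 15: prefix='1' (no match yet)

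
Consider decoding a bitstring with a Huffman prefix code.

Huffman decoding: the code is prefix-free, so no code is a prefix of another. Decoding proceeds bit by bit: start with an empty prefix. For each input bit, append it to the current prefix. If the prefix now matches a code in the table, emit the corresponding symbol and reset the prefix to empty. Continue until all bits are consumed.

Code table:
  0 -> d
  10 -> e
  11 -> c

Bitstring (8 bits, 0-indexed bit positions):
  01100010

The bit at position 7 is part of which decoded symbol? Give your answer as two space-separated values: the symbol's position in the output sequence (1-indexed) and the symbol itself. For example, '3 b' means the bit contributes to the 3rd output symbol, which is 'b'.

Bit 0: prefix='0' -> emit 'd', reset
Bit 1: prefix='1' (no match yet)
Bit 2: prefix='11' -> emit 'c', reset
Bit 3: prefix='0' -> emit 'd', reset
Bit 4: prefix='0' -> emit 'd', reset
Bit 5: prefix='0' -> emit 'd', reset
Bit 6: prefix='1' (no match yet)
Bit 7: prefix='10' -> emit 'e', reset

Answer: 6 e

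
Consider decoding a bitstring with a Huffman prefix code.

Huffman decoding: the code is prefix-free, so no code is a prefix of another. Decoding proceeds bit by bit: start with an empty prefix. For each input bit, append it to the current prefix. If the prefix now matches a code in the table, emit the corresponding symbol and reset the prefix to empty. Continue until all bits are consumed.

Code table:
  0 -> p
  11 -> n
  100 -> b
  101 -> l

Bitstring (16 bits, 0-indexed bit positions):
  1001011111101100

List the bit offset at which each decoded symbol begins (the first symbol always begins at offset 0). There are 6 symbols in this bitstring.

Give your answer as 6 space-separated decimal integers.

Bit 0: prefix='1' (no match yet)
Bit 1: prefix='10' (no match yet)
Bit 2: prefix='100' -> emit 'b', reset
Bit 3: prefix='1' (no match yet)
Bit 4: prefix='10' (no match yet)
Bit 5: prefix='101' -> emit 'l', reset
Bit 6: prefix='1' (no match yet)
Bit 7: prefix='11' -> emit 'n', reset
Bit 8: prefix='1' (no match yet)
Bit 9: prefix='11' -> emit 'n', reset
Bit 10: prefix='1' (no match yet)
Bit 11: prefix='10' (no match yet)
Bit 12: prefix='101' -> emit 'l', reset
Bit 13: prefix='1' (no match yet)
Bit 14: prefix='10' (no match yet)
Bit 15: prefix='100' -> emit 'b', reset

Answer: 0 3 6 8 10 13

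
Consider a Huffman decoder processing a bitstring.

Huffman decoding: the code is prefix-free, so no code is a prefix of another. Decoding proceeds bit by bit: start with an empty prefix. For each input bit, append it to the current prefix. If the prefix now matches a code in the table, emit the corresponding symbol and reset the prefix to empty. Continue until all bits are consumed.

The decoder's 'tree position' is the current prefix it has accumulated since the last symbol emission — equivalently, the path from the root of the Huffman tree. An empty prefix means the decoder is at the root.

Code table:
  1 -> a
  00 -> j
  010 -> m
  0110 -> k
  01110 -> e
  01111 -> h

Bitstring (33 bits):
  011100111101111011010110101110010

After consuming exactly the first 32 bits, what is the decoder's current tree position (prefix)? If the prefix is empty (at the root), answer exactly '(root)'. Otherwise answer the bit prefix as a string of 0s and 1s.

Bit 0: prefix='0' (no match yet)
Bit 1: prefix='01' (no match yet)
Bit 2: prefix='011' (no match yet)
Bit 3: prefix='0111' (no match yet)
Bit 4: prefix='01110' -> emit 'e', reset
Bit 5: prefix='0' (no match yet)
Bit 6: prefix='01' (no match yet)
Bit 7: prefix='011' (no match yet)
Bit 8: prefix='0111' (no match yet)
Bit 9: prefix='01111' -> emit 'h', reset
Bit 10: prefix='0' (no match yet)
Bit 11: prefix='01' (no match yet)
Bit 12: prefix='011' (no match yet)
Bit 13: prefix='0111' (no match yet)
Bit 14: prefix='01111' -> emit 'h', reset
Bit 15: prefix='0' (no match yet)
Bit 16: prefix='01' (no match yet)
Bit 17: prefix='011' (no match yet)
Bit 18: prefix='0110' -> emit 'k', reset
Bit 19: prefix='1' -> emit 'a', reset
Bit 20: prefix='0' (no match yet)
Bit 21: prefix='01' (no match yet)
Bit 22: prefix='011' (no match yet)
Bit 23: prefix='0110' -> emit 'k', reset
Bit 24: prefix='1' -> emit 'a', reset
Bit 25: prefix='0' (no match yet)
Bit 26: prefix='01' (no match yet)
Bit 27: prefix='011' (no match yet)
Bit 28: prefix='0111' (no match yet)
Bit 29: prefix='01110' -> emit 'e', reset
Bit 30: prefix='0' (no match yet)
Bit 31: prefix='01' (no match yet)

Answer: 01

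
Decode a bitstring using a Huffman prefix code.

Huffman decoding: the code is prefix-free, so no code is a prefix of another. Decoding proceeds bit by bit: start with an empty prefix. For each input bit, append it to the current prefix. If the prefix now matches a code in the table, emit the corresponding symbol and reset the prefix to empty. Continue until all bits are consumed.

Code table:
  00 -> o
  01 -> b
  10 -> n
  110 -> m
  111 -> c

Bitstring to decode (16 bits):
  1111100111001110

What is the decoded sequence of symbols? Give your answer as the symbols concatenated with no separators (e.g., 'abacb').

Bit 0: prefix='1' (no match yet)
Bit 1: prefix='11' (no match yet)
Bit 2: prefix='111' -> emit 'c', reset
Bit 3: prefix='1' (no match yet)
Bit 4: prefix='11' (no match yet)
Bit 5: prefix='110' -> emit 'm', reset
Bit 6: prefix='0' (no match yet)
Bit 7: prefix='01' -> emit 'b', reset
Bit 8: prefix='1' (no match yet)
Bit 9: prefix='11' (no match yet)
Bit 10: prefix='110' -> emit 'm', reset
Bit 11: prefix='0' (no match yet)
Bit 12: prefix='01' -> emit 'b', reset
Bit 13: prefix='1' (no match yet)
Bit 14: prefix='11' (no match yet)
Bit 15: prefix='110' -> emit 'm', reset

Answer: cmbmbm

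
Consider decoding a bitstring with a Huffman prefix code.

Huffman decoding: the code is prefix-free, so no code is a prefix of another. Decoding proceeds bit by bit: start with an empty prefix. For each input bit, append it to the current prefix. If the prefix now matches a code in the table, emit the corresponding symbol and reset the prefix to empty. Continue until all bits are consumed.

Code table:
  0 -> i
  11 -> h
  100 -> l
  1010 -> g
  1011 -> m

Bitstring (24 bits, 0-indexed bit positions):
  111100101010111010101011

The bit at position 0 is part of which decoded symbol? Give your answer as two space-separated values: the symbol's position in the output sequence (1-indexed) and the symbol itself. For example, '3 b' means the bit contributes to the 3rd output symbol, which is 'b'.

Answer: 1 h

Derivation:
Bit 0: prefix='1' (no match yet)
Bit 1: prefix='11' -> emit 'h', reset
Bit 2: prefix='1' (no match yet)
Bit 3: prefix='11' -> emit 'h', reset
Bit 4: prefix='0' -> emit 'i', reset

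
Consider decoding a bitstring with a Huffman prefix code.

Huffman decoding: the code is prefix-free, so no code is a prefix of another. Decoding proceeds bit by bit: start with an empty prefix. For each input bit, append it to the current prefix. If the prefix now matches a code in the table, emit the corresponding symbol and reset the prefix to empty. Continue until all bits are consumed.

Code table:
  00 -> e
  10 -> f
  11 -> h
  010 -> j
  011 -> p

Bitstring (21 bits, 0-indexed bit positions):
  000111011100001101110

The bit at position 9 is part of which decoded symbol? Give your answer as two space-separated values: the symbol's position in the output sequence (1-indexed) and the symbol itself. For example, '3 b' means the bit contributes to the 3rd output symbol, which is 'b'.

Bit 0: prefix='0' (no match yet)
Bit 1: prefix='00' -> emit 'e', reset
Bit 2: prefix='0' (no match yet)
Bit 3: prefix='01' (no match yet)
Bit 4: prefix='011' -> emit 'p', reset
Bit 5: prefix='1' (no match yet)
Bit 6: prefix='10' -> emit 'f', reset
Bit 7: prefix='1' (no match yet)
Bit 8: prefix='11' -> emit 'h', reset
Bit 9: prefix='1' (no match yet)
Bit 10: prefix='10' -> emit 'f', reset
Bit 11: prefix='0' (no match yet)
Bit 12: prefix='00' -> emit 'e', reset
Bit 13: prefix='0' (no match yet)

Answer: 5 f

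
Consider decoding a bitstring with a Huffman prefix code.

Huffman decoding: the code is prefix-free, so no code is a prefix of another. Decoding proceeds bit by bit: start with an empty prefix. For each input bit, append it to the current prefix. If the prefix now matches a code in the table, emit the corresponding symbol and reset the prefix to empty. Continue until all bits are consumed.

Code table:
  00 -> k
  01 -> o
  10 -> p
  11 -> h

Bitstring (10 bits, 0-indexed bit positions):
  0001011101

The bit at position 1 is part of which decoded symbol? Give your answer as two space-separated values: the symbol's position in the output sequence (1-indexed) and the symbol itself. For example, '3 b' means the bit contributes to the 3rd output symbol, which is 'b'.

Answer: 1 k

Derivation:
Bit 0: prefix='0' (no match yet)
Bit 1: prefix='00' -> emit 'k', reset
Bit 2: prefix='0' (no match yet)
Bit 3: prefix='01' -> emit 'o', reset
Bit 4: prefix='0' (no match yet)
Bit 5: prefix='01' -> emit 'o', reset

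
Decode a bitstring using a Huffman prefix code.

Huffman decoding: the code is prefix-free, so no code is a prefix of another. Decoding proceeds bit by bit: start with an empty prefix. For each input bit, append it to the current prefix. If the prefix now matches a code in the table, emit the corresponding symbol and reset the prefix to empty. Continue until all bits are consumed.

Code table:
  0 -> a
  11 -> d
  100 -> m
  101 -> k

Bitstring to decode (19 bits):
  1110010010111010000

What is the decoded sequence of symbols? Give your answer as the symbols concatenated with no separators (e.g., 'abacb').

Bit 0: prefix='1' (no match yet)
Bit 1: prefix='11' -> emit 'd', reset
Bit 2: prefix='1' (no match yet)
Bit 3: prefix='10' (no match yet)
Bit 4: prefix='100' -> emit 'm', reset
Bit 5: prefix='1' (no match yet)
Bit 6: prefix='10' (no match yet)
Bit 7: prefix='100' -> emit 'm', reset
Bit 8: prefix='1' (no match yet)
Bit 9: prefix='10' (no match yet)
Bit 10: prefix='101' -> emit 'k', reset
Bit 11: prefix='1' (no match yet)
Bit 12: prefix='11' -> emit 'd', reset
Bit 13: prefix='0' -> emit 'a', reset
Bit 14: prefix='1' (no match yet)
Bit 15: prefix='10' (no match yet)
Bit 16: prefix='100' -> emit 'm', reset
Bit 17: prefix='0' -> emit 'a', reset
Bit 18: prefix='0' -> emit 'a', reset

Answer: dmmkdamaa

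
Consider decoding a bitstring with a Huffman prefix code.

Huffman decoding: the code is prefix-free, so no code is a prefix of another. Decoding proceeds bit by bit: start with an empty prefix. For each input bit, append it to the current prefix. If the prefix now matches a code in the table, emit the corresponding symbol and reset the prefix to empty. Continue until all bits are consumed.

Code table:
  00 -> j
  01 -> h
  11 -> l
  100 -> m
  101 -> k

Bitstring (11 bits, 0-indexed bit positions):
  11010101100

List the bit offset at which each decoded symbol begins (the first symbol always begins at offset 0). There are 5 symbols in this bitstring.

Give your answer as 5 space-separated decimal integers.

Bit 0: prefix='1' (no match yet)
Bit 1: prefix='11' -> emit 'l', reset
Bit 2: prefix='0' (no match yet)
Bit 3: prefix='01' -> emit 'h', reset
Bit 4: prefix='0' (no match yet)
Bit 5: prefix='01' -> emit 'h', reset
Bit 6: prefix='0' (no match yet)
Bit 7: prefix='01' -> emit 'h', reset
Bit 8: prefix='1' (no match yet)
Bit 9: prefix='10' (no match yet)
Bit 10: prefix='100' -> emit 'm', reset

Answer: 0 2 4 6 8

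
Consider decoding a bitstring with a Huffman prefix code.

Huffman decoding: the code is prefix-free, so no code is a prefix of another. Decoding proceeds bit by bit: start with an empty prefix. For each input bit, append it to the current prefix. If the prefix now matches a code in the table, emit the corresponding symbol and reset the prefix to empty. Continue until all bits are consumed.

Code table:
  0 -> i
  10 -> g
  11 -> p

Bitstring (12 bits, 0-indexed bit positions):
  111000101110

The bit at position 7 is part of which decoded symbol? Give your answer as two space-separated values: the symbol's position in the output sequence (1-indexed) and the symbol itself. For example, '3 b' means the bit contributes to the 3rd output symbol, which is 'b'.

Answer: 5 g

Derivation:
Bit 0: prefix='1' (no match yet)
Bit 1: prefix='11' -> emit 'p', reset
Bit 2: prefix='1' (no match yet)
Bit 3: prefix='10' -> emit 'g', reset
Bit 4: prefix='0' -> emit 'i', reset
Bit 5: prefix='0' -> emit 'i', reset
Bit 6: prefix='1' (no match yet)
Bit 7: prefix='10' -> emit 'g', reset
Bit 8: prefix='1' (no match yet)
Bit 9: prefix='11' -> emit 'p', reset
Bit 10: prefix='1' (no match yet)
Bit 11: prefix='10' -> emit 'g', reset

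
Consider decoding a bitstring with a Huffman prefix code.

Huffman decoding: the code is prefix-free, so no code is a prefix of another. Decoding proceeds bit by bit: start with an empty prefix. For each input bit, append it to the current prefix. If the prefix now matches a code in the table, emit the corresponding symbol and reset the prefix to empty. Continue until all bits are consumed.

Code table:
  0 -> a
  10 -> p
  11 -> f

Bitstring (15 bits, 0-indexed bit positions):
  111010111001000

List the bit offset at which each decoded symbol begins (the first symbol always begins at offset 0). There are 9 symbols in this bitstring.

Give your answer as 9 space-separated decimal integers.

Answer: 0 2 4 6 8 10 11 13 14

Derivation:
Bit 0: prefix='1' (no match yet)
Bit 1: prefix='11' -> emit 'f', reset
Bit 2: prefix='1' (no match yet)
Bit 3: prefix='10' -> emit 'p', reset
Bit 4: prefix='1' (no match yet)
Bit 5: prefix='10' -> emit 'p', reset
Bit 6: prefix='1' (no match yet)
Bit 7: prefix='11' -> emit 'f', reset
Bit 8: prefix='1' (no match yet)
Bit 9: prefix='10' -> emit 'p', reset
Bit 10: prefix='0' -> emit 'a', reset
Bit 11: prefix='1' (no match yet)
Bit 12: prefix='10' -> emit 'p', reset
Bit 13: prefix='0' -> emit 'a', reset
Bit 14: prefix='0' -> emit 'a', reset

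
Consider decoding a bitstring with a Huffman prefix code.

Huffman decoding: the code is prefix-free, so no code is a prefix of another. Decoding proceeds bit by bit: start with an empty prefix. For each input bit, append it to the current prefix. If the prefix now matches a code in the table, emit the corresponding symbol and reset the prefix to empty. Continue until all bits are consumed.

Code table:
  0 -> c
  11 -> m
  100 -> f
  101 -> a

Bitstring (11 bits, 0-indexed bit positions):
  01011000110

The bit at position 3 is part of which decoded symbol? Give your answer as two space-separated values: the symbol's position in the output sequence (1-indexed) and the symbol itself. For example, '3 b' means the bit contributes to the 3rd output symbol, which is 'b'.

Bit 0: prefix='0' -> emit 'c', reset
Bit 1: prefix='1' (no match yet)
Bit 2: prefix='10' (no match yet)
Bit 3: prefix='101' -> emit 'a', reset
Bit 4: prefix='1' (no match yet)
Bit 5: prefix='10' (no match yet)
Bit 6: prefix='100' -> emit 'f', reset
Bit 7: prefix='0' -> emit 'c', reset

Answer: 2 a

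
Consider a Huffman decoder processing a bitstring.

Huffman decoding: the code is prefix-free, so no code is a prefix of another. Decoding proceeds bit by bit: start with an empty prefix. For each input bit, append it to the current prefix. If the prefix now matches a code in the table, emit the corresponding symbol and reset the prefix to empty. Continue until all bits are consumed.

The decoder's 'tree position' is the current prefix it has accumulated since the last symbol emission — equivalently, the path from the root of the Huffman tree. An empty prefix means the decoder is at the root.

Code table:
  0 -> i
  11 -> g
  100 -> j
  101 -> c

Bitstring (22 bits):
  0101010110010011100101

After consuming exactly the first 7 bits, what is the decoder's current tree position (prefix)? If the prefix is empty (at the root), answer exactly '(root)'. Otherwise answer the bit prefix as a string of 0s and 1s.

Answer: 10

Derivation:
Bit 0: prefix='0' -> emit 'i', reset
Bit 1: prefix='1' (no match yet)
Bit 2: prefix='10' (no match yet)
Bit 3: prefix='101' -> emit 'c', reset
Bit 4: prefix='0' -> emit 'i', reset
Bit 5: prefix='1' (no match yet)
Bit 6: prefix='10' (no match yet)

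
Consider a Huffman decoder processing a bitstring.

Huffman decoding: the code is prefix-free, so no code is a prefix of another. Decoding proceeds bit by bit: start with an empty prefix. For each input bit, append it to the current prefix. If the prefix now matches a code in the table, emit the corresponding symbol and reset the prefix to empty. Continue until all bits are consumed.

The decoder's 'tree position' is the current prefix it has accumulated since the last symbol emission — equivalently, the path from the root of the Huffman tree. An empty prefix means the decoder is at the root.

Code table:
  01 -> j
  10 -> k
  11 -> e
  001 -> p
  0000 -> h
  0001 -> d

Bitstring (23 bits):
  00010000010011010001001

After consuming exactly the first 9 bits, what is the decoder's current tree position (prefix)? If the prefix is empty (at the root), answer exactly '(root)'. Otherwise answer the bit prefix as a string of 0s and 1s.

Answer: 0

Derivation:
Bit 0: prefix='0' (no match yet)
Bit 1: prefix='00' (no match yet)
Bit 2: prefix='000' (no match yet)
Bit 3: prefix='0001' -> emit 'd', reset
Bit 4: prefix='0' (no match yet)
Bit 5: prefix='00' (no match yet)
Bit 6: prefix='000' (no match yet)
Bit 7: prefix='0000' -> emit 'h', reset
Bit 8: prefix='0' (no match yet)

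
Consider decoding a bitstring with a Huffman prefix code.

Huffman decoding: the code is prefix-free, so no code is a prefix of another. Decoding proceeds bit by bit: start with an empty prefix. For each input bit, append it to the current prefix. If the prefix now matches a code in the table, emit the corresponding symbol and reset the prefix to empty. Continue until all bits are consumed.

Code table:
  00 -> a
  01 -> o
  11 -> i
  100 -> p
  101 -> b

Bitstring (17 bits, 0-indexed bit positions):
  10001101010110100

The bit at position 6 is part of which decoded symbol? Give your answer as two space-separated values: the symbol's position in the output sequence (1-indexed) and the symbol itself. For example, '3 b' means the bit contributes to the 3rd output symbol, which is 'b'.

Bit 0: prefix='1' (no match yet)
Bit 1: prefix='10' (no match yet)
Bit 2: prefix='100' -> emit 'p', reset
Bit 3: prefix='0' (no match yet)
Bit 4: prefix='01' -> emit 'o', reset
Bit 5: prefix='1' (no match yet)
Bit 6: prefix='10' (no match yet)
Bit 7: prefix='101' -> emit 'b', reset
Bit 8: prefix='0' (no match yet)
Bit 9: prefix='01' -> emit 'o', reset
Bit 10: prefix='0' (no match yet)

Answer: 3 b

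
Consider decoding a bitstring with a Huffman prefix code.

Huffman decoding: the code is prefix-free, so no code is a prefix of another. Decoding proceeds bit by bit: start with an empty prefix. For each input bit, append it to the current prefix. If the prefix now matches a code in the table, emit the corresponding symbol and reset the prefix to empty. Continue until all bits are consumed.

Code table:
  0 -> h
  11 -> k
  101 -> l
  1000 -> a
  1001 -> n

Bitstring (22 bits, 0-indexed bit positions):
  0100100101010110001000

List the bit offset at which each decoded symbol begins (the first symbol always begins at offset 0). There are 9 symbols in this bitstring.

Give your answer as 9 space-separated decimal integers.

Bit 0: prefix='0' -> emit 'h', reset
Bit 1: prefix='1' (no match yet)
Bit 2: prefix='10' (no match yet)
Bit 3: prefix='100' (no match yet)
Bit 4: prefix='1001' -> emit 'n', reset
Bit 5: prefix='0' -> emit 'h', reset
Bit 6: prefix='0' -> emit 'h', reset
Bit 7: prefix='1' (no match yet)
Bit 8: prefix='10' (no match yet)
Bit 9: prefix='101' -> emit 'l', reset
Bit 10: prefix='0' -> emit 'h', reset
Bit 11: prefix='1' (no match yet)
Bit 12: prefix='10' (no match yet)
Bit 13: prefix='101' -> emit 'l', reset
Bit 14: prefix='1' (no match yet)
Bit 15: prefix='10' (no match yet)
Bit 16: prefix='100' (no match yet)
Bit 17: prefix='1000' -> emit 'a', reset
Bit 18: prefix='1' (no match yet)
Bit 19: prefix='10' (no match yet)
Bit 20: prefix='100' (no match yet)
Bit 21: prefix='1000' -> emit 'a', reset

Answer: 0 1 5 6 7 10 11 14 18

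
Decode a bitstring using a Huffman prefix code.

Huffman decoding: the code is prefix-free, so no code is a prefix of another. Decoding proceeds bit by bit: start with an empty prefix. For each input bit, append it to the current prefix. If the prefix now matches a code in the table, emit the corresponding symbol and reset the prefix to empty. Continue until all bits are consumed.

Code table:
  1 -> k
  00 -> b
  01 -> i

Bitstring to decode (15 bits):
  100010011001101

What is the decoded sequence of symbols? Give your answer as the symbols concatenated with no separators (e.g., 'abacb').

Bit 0: prefix='1' -> emit 'k', reset
Bit 1: prefix='0' (no match yet)
Bit 2: prefix='00' -> emit 'b', reset
Bit 3: prefix='0' (no match yet)
Bit 4: prefix='01' -> emit 'i', reset
Bit 5: prefix='0' (no match yet)
Bit 6: prefix='00' -> emit 'b', reset
Bit 7: prefix='1' -> emit 'k', reset
Bit 8: prefix='1' -> emit 'k', reset
Bit 9: prefix='0' (no match yet)
Bit 10: prefix='00' -> emit 'b', reset
Bit 11: prefix='1' -> emit 'k', reset
Bit 12: prefix='1' -> emit 'k', reset
Bit 13: prefix='0' (no match yet)
Bit 14: prefix='01' -> emit 'i', reset

Answer: kbibkkbkki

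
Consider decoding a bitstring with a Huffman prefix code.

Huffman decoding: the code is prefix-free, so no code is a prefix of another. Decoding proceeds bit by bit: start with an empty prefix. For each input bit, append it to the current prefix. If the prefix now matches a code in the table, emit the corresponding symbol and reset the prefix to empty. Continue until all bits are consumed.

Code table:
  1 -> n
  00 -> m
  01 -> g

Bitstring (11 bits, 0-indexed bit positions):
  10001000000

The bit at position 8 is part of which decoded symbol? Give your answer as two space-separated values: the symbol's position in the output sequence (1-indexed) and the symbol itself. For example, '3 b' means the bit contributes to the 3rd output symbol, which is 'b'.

Answer: 5 m

Derivation:
Bit 0: prefix='1' -> emit 'n', reset
Bit 1: prefix='0' (no match yet)
Bit 2: prefix='00' -> emit 'm', reset
Bit 3: prefix='0' (no match yet)
Bit 4: prefix='01' -> emit 'g', reset
Bit 5: prefix='0' (no match yet)
Bit 6: prefix='00' -> emit 'm', reset
Bit 7: prefix='0' (no match yet)
Bit 8: prefix='00' -> emit 'm', reset
Bit 9: prefix='0' (no match yet)
Bit 10: prefix='00' -> emit 'm', reset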